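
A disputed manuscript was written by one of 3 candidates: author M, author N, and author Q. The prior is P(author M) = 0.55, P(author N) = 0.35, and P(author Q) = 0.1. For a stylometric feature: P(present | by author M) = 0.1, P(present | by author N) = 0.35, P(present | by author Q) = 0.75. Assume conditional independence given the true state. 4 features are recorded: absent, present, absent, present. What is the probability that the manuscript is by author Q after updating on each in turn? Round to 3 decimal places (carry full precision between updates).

After 'absent': normaliser = 0.9·0.5500 + 0.65·0.3500 + 0.25·0.1000; P(author M) ≈ 0.6622, P(author N) ≈ 0.3043, P(author Q) ≈ 0.0334
After 'present': normaliser = 0.1·0.6622 + 0.35·0.3043 + 0.75·0.0334; P(author M) ≈ 0.3347, P(author N) ≈ 0.5385, P(author Q) ≈ 0.1268
After 'absent': normaliser = 0.9·0.3347 + 0.65·0.5385 + 0.25·0.1268; P(author M) ≈ 0.4411, P(author N) ≈ 0.5125, P(author Q) ≈ 0.0464
After 'present': normaliser = 0.1·0.4411 + 0.35·0.5125 + 0.75·0.0464; P(author M) ≈ 0.1708, P(author N) ≈ 0.6944, P(author Q) ≈ 0.1348

0.135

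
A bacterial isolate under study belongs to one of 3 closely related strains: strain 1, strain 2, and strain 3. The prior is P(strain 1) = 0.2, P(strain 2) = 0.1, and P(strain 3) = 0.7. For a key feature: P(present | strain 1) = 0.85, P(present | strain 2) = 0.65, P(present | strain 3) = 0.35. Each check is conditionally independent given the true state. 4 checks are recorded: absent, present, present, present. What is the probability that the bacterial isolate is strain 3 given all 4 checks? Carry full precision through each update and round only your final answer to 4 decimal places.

0.4103

After 'absent': normaliser = 0.15·0.2000 + 0.35·0.1000 + 0.65·0.7000; P(strain 1) ≈ 0.0577, P(strain 2) ≈ 0.0673, P(strain 3) ≈ 0.8750
After 'present': normaliser = 0.85·0.0577 + 0.65·0.0673 + 0.35·0.8750; P(strain 1) ≈ 0.1229, P(strain 2) ≈ 0.1096, P(strain 3) ≈ 0.7675
After 'present': normaliser = 0.85·0.1229 + 0.65·0.1096 + 0.35·0.7675; P(strain 1) ≈ 0.2351, P(strain 2) ≈ 0.1604, P(strain 3) ≈ 0.6045
After 'present': normaliser = 0.85·0.2351 + 0.65·0.1604 + 0.35·0.6045; P(strain 1) ≈ 0.3875, P(strain 2) ≈ 0.2022, P(strain 3) ≈ 0.4103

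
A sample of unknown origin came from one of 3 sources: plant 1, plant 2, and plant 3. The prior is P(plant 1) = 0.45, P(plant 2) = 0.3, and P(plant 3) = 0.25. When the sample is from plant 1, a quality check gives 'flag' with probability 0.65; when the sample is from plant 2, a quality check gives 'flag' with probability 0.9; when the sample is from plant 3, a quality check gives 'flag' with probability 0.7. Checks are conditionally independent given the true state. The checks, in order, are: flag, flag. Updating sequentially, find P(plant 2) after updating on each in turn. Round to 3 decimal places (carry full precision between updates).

0.437

After 'flag': normaliser = 0.65·0.4500 + 0.9·0.3000 + 0.7·0.2500; P(plant 1) ≈ 0.3966, P(plant 2) ≈ 0.3661, P(plant 3) ≈ 0.2373
After 'flag': normaliser = 0.65·0.3966 + 0.9·0.3661 + 0.7·0.2373; P(plant 1) ≈ 0.3422, P(plant 2) ≈ 0.4373, P(plant 3) ≈ 0.2205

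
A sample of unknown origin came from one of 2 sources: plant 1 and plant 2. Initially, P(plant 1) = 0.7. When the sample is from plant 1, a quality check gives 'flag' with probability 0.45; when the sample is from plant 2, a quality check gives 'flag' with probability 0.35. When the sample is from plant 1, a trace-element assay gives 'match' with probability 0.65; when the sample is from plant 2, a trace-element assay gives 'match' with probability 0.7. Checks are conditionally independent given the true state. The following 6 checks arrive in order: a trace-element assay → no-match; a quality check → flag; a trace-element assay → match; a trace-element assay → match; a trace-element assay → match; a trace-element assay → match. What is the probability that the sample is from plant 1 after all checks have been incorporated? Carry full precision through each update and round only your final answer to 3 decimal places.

0.722

After a trace-element assay='no-match': P(plant 1) = 0.35·0.7000 / (0.35·0.7000 + 0.3·0.3000) ≈ 0.7313
After a quality check='flag': P(plant 1) = 0.45·0.7313 / (0.45·0.7313 + 0.35·0.2687) ≈ 0.7778
After a trace-element assay='match': P(plant 1) = 0.65·0.7778 / (0.65·0.7778 + 0.7·0.2222) ≈ 0.7647
After a trace-element assay='match': P(plant 1) = 0.65·0.7647 / (0.65·0.7647 + 0.7·0.2353) ≈ 0.7511
After a trace-element assay='match': P(plant 1) = 0.65·0.7511 / (0.65·0.7511 + 0.7·0.2489) ≈ 0.7370
After a trace-element assay='match': P(plant 1) = 0.65·0.7370 / (0.65·0.7370 + 0.7·0.2630) ≈ 0.7224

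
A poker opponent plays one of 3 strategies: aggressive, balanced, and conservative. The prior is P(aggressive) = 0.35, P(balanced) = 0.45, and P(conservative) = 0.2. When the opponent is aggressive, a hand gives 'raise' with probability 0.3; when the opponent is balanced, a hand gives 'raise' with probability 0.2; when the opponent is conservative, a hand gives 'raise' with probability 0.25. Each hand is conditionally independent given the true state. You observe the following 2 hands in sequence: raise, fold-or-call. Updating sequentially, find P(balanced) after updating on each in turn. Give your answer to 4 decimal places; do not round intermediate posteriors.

After 'raise': normaliser = 0.3·0.3500 + 0.2·0.4500 + 0.25·0.2000; P(aggressive) ≈ 0.4286, P(balanced) ≈ 0.3673, P(conservative) ≈ 0.2041
After 'fold-or-call': normaliser = 0.7·0.4286 + 0.8·0.3673 + 0.75·0.2041; P(aggressive) ≈ 0.4016, P(balanced) ≈ 0.3934, P(conservative) ≈ 0.2049

0.3934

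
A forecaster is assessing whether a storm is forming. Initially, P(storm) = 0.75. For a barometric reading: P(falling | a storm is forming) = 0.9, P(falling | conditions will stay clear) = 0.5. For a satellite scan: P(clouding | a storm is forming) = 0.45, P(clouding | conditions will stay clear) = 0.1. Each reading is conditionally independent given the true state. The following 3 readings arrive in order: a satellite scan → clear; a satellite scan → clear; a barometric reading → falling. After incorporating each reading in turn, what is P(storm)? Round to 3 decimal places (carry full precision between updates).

0.669

After a satellite scan='clear': P(storm) = 0.55·0.7500 / (0.55·0.7500 + 0.9·0.2500) ≈ 0.6471
After a satellite scan='clear': P(storm) = 0.55·0.6471 / (0.55·0.6471 + 0.9·0.3529) ≈ 0.5284
After a barometric reading='falling': P(storm) = 0.9·0.5284 / (0.9·0.5284 + 0.5·0.4716) ≈ 0.6685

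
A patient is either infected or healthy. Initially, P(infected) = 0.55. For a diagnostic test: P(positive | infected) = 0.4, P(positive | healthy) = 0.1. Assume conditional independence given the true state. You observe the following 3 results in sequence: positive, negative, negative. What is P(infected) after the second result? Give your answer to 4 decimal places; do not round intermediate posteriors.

0.7652

Each posterior becomes the prior for the next update.
After 'positive': P(infected) = 0.4·0.5500 / (0.4·0.5500 + 0.1·0.4500) ≈ 0.8302
After 'negative': P(infected) = 0.6·0.8302 / (0.6·0.8302 + 0.9·0.1698) ≈ 0.7652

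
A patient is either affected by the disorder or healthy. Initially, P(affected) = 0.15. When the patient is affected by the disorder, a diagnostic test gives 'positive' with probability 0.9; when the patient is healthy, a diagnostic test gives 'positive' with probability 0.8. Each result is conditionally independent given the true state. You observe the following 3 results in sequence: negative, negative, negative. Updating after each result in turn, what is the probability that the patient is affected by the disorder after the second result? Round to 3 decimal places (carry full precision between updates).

0.042

After 'negative': P(affected) = 0.1·0.1500 / (0.1·0.1500 + 0.2·0.8500) ≈ 0.0811
After 'negative': P(affected) = 0.1·0.0811 / (0.1·0.0811 + 0.2·0.9189) ≈ 0.0423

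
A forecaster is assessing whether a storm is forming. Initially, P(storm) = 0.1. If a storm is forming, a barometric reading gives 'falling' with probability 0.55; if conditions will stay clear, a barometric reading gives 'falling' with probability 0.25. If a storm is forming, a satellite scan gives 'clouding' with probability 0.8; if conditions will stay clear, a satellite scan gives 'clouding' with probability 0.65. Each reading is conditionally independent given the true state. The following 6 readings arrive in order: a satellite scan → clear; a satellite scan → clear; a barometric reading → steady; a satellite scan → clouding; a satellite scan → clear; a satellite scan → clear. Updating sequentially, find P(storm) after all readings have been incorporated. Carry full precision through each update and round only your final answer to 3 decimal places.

After a satellite scan='clear': P(storm) = 0.2·0.1000 / (0.2·0.1000 + 0.35·0.9000) ≈ 0.0597
After a satellite scan='clear': P(storm) = 0.2·0.0597 / (0.2·0.0597 + 0.35·0.9403) ≈ 0.0350
After a barometric reading='steady': P(storm) = 0.45·0.0350 / (0.45·0.0350 + 0.75·0.9650) ≈ 0.0213
After a satellite scan='clouding': P(storm) = 0.8·0.0213 / (0.8·0.0213 + 0.65·0.9787) ≈ 0.0261
After a satellite scan='clear': P(storm) = 0.2·0.0261 / (0.2·0.0261 + 0.35·0.9739) ≈ 0.0151
After a satellite scan='clear': P(storm) = 0.2·0.0151 / (0.2·0.0151 + 0.35·0.9849) ≈ 0.0087

0.009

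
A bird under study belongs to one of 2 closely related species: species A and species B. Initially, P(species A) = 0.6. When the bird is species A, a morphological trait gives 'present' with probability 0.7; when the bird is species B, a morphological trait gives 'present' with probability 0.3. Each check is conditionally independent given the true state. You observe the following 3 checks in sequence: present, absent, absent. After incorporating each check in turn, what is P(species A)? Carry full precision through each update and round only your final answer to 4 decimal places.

After 'present': P(species A) = 0.7·0.6000 / (0.7·0.6000 + 0.3·0.4000) ≈ 0.7778
After 'absent': P(species A) = 0.3·0.7778 / (0.3·0.7778 + 0.7·0.2222) ≈ 0.6000
After 'absent': P(species A) = 0.3·0.6000 / (0.3·0.6000 + 0.7·0.4000) ≈ 0.3913

0.3913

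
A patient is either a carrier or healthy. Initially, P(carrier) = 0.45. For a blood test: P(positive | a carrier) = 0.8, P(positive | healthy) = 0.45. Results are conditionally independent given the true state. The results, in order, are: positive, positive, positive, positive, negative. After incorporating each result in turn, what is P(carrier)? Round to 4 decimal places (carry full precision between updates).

0.7482

After 'positive': P(carrier) = 0.8·0.4500 / (0.8·0.4500 + 0.45·0.5500) ≈ 0.5926
After 'positive': P(carrier) = 0.8·0.5926 / (0.8·0.5926 + 0.45·0.4074) ≈ 0.7211
After 'positive': P(carrier) = 0.8·0.7211 / (0.8·0.7211 + 0.45·0.2789) ≈ 0.8213
After 'positive': P(carrier) = 0.8·0.8213 / (0.8·0.8213 + 0.45·0.1787) ≈ 0.8910
After 'negative': P(carrier) = 0.2·0.8910 / (0.2·0.8910 + 0.55·0.1090) ≈ 0.7482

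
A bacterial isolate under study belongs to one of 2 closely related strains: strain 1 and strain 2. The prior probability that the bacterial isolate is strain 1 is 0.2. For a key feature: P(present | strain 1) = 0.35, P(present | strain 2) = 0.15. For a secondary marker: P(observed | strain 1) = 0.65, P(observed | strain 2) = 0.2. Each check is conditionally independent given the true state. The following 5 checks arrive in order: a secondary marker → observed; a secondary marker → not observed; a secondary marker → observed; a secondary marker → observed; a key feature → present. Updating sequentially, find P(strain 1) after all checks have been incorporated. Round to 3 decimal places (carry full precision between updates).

0.898

After a secondary marker='observed': P(strain 1) = 0.65·0.2000 / (0.65·0.2000 + 0.2·0.8000) ≈ 0.4483
After a secondary marker='not observed': P(strain 1) = 0.35·0.4483 / (0.35·0.4483 + 0.8·0.5517) ≈ 0.2622
After a secondary marker='observed': P(strain 1) = 0.65·0.2622 / (0.65·0.2622 + 0.2·0.7378) ≈ 0.5360
After a secondary marker='observed': P(strain 1) = 0.65·0.5360 / (0.65·0.5360 + 0.2·0.4640) ≈ 0.7897
After a key feature='present': P(strain 1) = 0.35·0.7897 / (0.35·0.7897 + 0.15·0.2103) ≈ 0.8975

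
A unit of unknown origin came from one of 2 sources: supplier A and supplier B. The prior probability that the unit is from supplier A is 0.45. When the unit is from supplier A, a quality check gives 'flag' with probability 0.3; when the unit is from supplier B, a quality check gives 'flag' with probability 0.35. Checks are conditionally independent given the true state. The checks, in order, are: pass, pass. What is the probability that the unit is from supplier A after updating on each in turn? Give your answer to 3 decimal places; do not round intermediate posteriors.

After 'pass': P(supplier A) = 0.7·0.4500 / (0.7·0.4500 + 0.65·0.5500) ≈ 0.4684
After 'pass': P(supplier A) = 0.7·0.4684 / (0.7·0.4684 + 0.65·0.5316) ≈ 0.4869

0.487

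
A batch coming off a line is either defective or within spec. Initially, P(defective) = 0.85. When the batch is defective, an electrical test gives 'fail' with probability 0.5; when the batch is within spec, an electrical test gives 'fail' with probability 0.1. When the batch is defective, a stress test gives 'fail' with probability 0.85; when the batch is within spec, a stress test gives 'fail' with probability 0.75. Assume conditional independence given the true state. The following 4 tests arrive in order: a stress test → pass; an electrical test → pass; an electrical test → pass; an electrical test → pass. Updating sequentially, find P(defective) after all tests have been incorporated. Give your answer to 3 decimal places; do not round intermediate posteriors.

0.368

Apply Bayes' rule sequentially, carrying P(defective) forward.
After a stress test='pass': P(defective) = 0.15·0.8500 / (0.15·0.8500 + 0.25·0.1500) ≈ 0.7727
After an electrical test='pass': P(defective) = 0.5·0.7727 / (0.5·0.7727 + 0.9·0.2273) ≈ 0.6538
After an electrical test='pass': P(defective) = 0.5·0.6538 / (0.5·0.6538 + 0.9·0.3462) ≈ 0.5120
After an electrical test='pass': P(defective) = 0.5·0.5120 / (0.5·0.5120 + 0.9·0.4880) ≈ 0.3683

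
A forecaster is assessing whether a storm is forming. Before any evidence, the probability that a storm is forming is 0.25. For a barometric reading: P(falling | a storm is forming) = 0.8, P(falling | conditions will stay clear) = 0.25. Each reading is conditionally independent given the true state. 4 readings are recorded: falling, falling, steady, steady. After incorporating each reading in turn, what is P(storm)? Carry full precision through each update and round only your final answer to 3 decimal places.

0.195

After 'falling': P(storm) = 0.8·0.2500 / (0.8·0.2500 + 0.25·0.7500) ≈ 0.5161
After 'falling': P(storm) = 0.8·0.5161 / (0.8·0.5161 + 0.25·0.4839) ≈ 0.7734
After 'steady': P(storm) = 0.2·0.7734 / (0.2·0.7734 + 0.75·0.2266) ≈ 0.4765
After 'steady': P(storm) = 0.2·0.4765 / (0.2·0.4765 + 0.75·0.5235) ≈ 0.1953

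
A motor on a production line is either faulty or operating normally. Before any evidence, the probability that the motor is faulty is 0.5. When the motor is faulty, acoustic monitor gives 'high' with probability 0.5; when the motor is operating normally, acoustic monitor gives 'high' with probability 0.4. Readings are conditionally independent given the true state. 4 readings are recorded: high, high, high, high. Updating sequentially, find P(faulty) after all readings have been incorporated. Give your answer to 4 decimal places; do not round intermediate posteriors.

0.7094

After 'high': P(faulty) = 0.5·0.5000 / (0.5·0.5000 + 0.4·0.5000) ≈ 0.5556
After 'high': P(faulty) = 0.5·0.5556 / (0.5·0.5556 + 0.4·0.4444) ≈ 0.6098
After 'high': P(faulty) = 0.5·0.6098 / (0.5·0.6098 + 0.4·0.3902) ≈ 0.6614
After 'high': P(faulty) = 0.5·0.6614 / (0.5·0.6614 + 0.4·0.3386) ≈ 0.7094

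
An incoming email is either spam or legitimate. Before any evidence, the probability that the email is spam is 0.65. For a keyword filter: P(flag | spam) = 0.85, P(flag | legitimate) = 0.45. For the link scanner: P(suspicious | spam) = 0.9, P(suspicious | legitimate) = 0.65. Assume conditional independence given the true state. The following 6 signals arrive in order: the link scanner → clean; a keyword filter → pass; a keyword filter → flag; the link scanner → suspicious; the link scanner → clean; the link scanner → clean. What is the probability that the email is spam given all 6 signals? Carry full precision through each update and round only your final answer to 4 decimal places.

After the link scanner='clean': P(spam) = 0.1·0.6500 / (0.1·0.6500 + 0.35·0.3500) ≈ 0.3467
After a keyword filter='pass': P(spam) = 0.15·0.3467 / (0.15·0.3467 + 0.55·0.6533) ≈ 0.1264
After a keyword filter='flag': P(spam) = 0.85·0.1264 / (0.85·0.1264 + 0.45·0.8736) ≈ 0.2147
After the link scanner='suspicious': P(spam) = 0.9·0.2147 / (0.9·0.2147 + 0.65·0.7853) ≈ 0.2746
After the link scanner='clean': P(spam) = 0.1·0.2746 / (0.1·0.2746 + 0.35·0.7254) ≈ 0.0976
After the link scanner='clean': P(spam) = 0.1·0.0976 / (0.1·0.0976 + 0.35·0.9024) ≈ 0.0300

0.0300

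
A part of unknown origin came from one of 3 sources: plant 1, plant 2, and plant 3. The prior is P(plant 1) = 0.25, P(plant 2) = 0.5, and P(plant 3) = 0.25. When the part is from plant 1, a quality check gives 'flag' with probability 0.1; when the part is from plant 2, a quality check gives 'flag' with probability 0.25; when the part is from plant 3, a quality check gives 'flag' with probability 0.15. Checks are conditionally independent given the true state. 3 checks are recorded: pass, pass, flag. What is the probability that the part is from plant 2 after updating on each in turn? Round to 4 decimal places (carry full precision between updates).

After 'pass': normaliser = 0.9·0.2500 + 0.75·0.5000 + 0.85·0.2500; P(plant 1) ≈ 0.2769, P(plant 2) ≈ 0.4615, P(plant 3) ≈ 0.2615
After 'pass': normaliser = 0.9·0.2769 + 0.75·0.4615 + 0.85·0.2615; P(plant 1) ≈ 0.3048, P(plant 2) ≈ 0.4233, P(plant 3) ≈ 0.2719
After 'flag': normaliser = 0.1·0.3048 + 0.25·0.4233 + 0.15·0.2719; P(plant 1) ≈ 0.1721, P(plant 2) ≈ 0.5976, P(plant 3) ≈ 0.2303

0.5976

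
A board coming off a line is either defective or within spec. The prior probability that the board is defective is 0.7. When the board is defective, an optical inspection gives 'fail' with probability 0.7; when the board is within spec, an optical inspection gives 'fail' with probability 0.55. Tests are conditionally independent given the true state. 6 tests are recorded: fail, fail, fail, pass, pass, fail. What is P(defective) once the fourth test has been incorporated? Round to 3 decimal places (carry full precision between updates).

Apply Bayes' rule sequentially, carrying P(defective) forward.
After 'fail': P(defective) = 0.7·0.7000 / (0.7·0.7000 + 0.55·0.3000) ≈ 0.7481
After 'fail': P(defective) = 0.7·0.7481 / (0.7·0.7481 + 0.55·0.2519) ≈ 0.7908
After 'fail': P(defective) = 0.7·0.7908 / (0.7·0.7908 + 0.55·0.2092) ≈ 0.8279
After 'pass': P(defective) = 0.3·0.8279 / (0.3·0.8279 + 0.45·0.1721) ≈ 0.7623

0.762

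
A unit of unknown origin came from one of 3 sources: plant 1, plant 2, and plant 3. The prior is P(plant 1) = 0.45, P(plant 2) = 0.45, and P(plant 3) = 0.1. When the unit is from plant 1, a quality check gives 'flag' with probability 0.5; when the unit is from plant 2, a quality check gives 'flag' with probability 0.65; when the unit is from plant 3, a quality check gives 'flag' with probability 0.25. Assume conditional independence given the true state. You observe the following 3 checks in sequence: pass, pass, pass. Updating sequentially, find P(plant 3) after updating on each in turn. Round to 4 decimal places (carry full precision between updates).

After 'pass': normaliser = 0.5·0.4500 + 0.35·0.4500 + 0.75·0.1000; P(plant 1) ≈ 0.4918, P(plant 2) ≈ 0.3443, P(plant 3) ≈ 0.1639
After 'pass': normaliser = 0.5·0.4918 + 0.35·0.3443 + 0.75·0.1639; P(plant 1) ≈ 0.5025, P(plant 2) ≈ 0.2462, P(plant 3) ≈ 0.2513
After 'pass': normaliser = 0.5·0.5025 + 0.35·0.2462 + 0.75·0.2513; P(plant 1) ≈ 0.4778, P(plant 2) ≈ 0.1639, P(plant 3) ≈ 0.3583

0.3583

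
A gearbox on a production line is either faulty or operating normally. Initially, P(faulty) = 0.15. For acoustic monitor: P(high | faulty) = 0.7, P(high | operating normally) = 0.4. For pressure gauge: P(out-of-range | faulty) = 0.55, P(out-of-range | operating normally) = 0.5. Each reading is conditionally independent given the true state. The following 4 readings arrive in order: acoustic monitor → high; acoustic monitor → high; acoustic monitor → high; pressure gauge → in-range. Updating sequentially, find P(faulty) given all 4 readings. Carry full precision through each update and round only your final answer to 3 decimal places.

After acoustic monitor='high': P(faulty) = 0.7·0.1500 / (0.7·0.1500 + 0.4·0.8500) ≈ 0.2360
After acoustic monitor='high': P(faulty) = 0.7·0.2360 / (0.7·0.2360 + 0.4·0.7640) ≈ 0.3508
After acoustic monitor='high': P(faulty) = 0.7·0.3508 / (0.7·0.3508 + 0.4·0.6492) ≈ 0.4861
After pressure gauge='in-range': P(faulty) = 0.45·0.4861 / (0.45·0.4861 + 0.5·0.5139) ≈ 0.4598

0.460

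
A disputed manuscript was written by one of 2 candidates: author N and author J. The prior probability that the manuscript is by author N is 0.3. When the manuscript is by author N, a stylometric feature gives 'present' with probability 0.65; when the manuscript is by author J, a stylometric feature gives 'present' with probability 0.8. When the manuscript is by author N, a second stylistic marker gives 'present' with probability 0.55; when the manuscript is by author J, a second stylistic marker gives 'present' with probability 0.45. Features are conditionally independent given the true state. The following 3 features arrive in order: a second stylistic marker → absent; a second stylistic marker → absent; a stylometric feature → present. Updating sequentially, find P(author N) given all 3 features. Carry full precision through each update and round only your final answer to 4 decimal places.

After a second stylistic marker='absent': P(author N) = 0.45·0.3000 / (0.45·0.3000 + 0.55·0.7000) ≈ 0.2596
After a second stylistic marker='absent': P(author N) = 0.45·0.2596 / (0.45·0.2596 + 0.55·0.7404) ≈ 0.2229
After a stylometric feature='present': P(author N) = 0.65·0.2229 / (0.65·0.2229 + 0.8·0.7771) ≈ 0.1890

0.1890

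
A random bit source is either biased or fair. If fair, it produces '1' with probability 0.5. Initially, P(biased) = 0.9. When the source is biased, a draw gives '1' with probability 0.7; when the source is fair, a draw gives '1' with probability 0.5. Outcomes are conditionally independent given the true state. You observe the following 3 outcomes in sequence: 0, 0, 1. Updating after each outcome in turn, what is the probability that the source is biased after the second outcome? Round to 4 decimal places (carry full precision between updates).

After '0': P(biased) = 0.3·0.9000 / (0.3·0.9000 + 0.5·0.1000) ≈ 0.8438
After '0': P(biased) = 0.3·0.8438 / (0.3·0.8438 + 0.5·0.1562) ≈ 0.7642

0.7642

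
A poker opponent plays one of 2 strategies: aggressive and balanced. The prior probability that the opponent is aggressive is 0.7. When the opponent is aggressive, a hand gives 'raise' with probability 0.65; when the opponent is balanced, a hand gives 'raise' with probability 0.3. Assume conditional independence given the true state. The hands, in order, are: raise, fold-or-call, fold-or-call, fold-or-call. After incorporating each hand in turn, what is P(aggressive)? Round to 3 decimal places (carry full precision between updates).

After 'raise': P(aggressive) = 0.65·0.7000 / (0.65·0.7000 + 0.3·0.3000) ≈ 0.8349
After 'fold-or-call': P(aggressive) = 0.35·0.8349 / (0.35·0.8349 + 0.7·0.1651) ≈ 0.7165
After 'fold-or-call': P(aggressive) = 0.35·0.7165 / (0.35·0.7165 + 0.7·0.2835) ≈ 0.5583
After 'fold-or-call': P(aggressive) = 0.35·0.5583 / (0.35·0.5583 + 0.7·0.4417) ≈ 0.3872

0.387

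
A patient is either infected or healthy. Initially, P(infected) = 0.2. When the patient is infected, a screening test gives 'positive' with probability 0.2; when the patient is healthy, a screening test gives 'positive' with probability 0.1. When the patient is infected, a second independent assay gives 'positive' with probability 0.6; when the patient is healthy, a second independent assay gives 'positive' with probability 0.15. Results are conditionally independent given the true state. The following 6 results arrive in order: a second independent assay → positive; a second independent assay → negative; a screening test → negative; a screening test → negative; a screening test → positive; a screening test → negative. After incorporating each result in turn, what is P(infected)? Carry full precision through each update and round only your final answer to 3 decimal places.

0.398

After a second independent assay='positive': P(infected) = 0.6·0.2000 / (0.6·0.2000 + 0.15·0.8000) ≈ 0.5000
After a second independent assay='negative': P(infected) = 0.4·0.5000 / (0.4·0.5000 + 0.85·0.5000) ≈ 0.3200
After a screening test='negative': P(infected) = 0.8·0.3200 / (0.8·0.3200 + 0.9·0.6800) ≈ 0.2949
After a screening test='negative': P(infected) = 0.8·0.2949 / (0.8·0.2949 + 0.9·0.7051) ≈ 0.2710
After a screening test='positive': P(infected) = 0.2·0.2710 / (0.2·0.2710 + 0.1·0.7290) ≈ 0.4265
After a screening test='negative': P(infected) = 0.8·0.4265 / (0.8·0.4265 + 0.9·0.5735) ≈ 0.3980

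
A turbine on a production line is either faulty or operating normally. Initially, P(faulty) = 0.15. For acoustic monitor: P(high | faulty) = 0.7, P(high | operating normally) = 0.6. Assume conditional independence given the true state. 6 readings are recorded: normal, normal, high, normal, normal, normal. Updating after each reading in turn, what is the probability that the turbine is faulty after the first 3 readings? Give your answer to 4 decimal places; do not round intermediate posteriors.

0.1038

After 'normal': P(faulty) = 0.3·0.1500 / (0.3·0.1500 + 0.4·0.8500) ≈ 0.1169
After 'normal': P(faulty) = 0.3·0.1169 / (0.3·0.1169 + 0.4·0.8831) ≈ 0.0903
After 'high': P(faulty) = 0.7·0.0903 / (0.7·0.0903 + 0.6·0.9097) ≈ 0.1038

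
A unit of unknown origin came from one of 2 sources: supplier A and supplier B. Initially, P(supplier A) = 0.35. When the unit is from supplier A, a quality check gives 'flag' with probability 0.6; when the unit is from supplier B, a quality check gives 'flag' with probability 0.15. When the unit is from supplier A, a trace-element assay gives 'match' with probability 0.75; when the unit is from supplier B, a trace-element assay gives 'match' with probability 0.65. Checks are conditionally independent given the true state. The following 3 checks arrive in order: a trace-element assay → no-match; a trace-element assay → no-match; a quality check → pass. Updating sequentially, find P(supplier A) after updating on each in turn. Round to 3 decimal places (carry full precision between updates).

0.114

After a trace-element assay='no-match': P(supplier A) = 0.25·0.3500 / (0.25·0.3500 + 0.35·0.6500) ≈ 0.2778
After a trace-element assay='no-match': P(supplier A) = 0.25·0.2778 / (0.25·0.2778 + 0.35·0.7222) ≈ 0.2155
After a quality check='pass': P(supplier A) = 0.4·0.2155 / (0.4·0.2155 + 0.85·0.7845) ≈ 0.1145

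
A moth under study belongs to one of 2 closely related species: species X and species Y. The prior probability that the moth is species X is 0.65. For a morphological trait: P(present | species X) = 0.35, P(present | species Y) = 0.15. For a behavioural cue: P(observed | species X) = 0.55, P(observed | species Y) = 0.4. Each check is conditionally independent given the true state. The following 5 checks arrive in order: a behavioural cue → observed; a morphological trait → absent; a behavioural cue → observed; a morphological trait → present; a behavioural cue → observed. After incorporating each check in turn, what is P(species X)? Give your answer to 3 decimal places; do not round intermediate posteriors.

After a behavioural cue='observed': P(species X) = 0.55·0.6500 / (0.55·0.6500 + 0.4·0.3500) ≈ 0.7186
After a morphological trait='absent': P(species X) = 0.65·0.7186 / (0.65·0.7186 + 0.85·0.2814) ≈ 0.6613
After a behavioural cue='observed': P(species X) = 0.55·0.6613 / (0.55·0.6613 + 0.4·0.3387) ≈ 0.7286
After a morphological trait='present': P(species X) = 0.35·0.7286 / (0.35·0.7286 + 0.15·0.2714) ≈ 0.8624
After a behavioural cue='observed': P(species X) = 0.55·0.8624 / (0.55·0.8624 + 0.4·0.1376) ≈ 0.8960

0.896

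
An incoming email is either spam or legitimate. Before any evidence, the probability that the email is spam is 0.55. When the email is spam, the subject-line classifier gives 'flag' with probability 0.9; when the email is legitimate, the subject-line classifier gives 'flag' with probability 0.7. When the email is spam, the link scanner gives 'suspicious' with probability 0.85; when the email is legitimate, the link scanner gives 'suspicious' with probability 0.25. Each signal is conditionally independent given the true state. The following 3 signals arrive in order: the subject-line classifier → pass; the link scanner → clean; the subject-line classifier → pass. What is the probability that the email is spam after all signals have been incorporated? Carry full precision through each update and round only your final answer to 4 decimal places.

After the subject-line classifier='pass': P(spam) = 0.1·0.5500 / (0.1·0.5500 + 0.3·0.4500) ≈ 0.2895
After the link scanner='clean': P(spam) = 0.15·0.2895 / (0.15·0.2895 + 0.75·0.7105) ≈ 0.0753
After the subject-line classifier='pass': P(spam) = 0.1·0.0753 / (0.1·0.0753 + 0.3·0.9247) ≈ 0.0264

0.0264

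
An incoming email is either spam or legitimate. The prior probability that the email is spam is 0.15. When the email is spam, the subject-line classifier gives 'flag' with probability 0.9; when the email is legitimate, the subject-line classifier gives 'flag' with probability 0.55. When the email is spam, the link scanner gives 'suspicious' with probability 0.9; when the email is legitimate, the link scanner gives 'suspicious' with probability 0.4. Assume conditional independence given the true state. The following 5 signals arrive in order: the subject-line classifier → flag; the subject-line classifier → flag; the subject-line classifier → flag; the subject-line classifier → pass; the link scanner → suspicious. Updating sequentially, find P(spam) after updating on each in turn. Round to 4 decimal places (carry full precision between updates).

0.2788

After the subject-line classifier='flag': P(spam) = 0.9·0.1500 / (0.9·0.1500 + 0.55·0.8500) ≈ 0.2241
After the subject-line classifier='flag': P(spam) = 0.9·0.2241 / (0.9·0.2241 + 0.55·0.7759) ≈ 0.3209
After the subject-line classifier='flag': P(spam) = 0.9·0.3209 / (0.9·0.3209 + 0.55·0.6791) ≈ 0.4361
After the subject-line classifier='pass': P(spam) = 0.1·0.4361 / (0.1·0.4361 + 0.45·0.5639) ≈ 0.1466
After the link scanner='suspicious': P(spam) = 0.9·0.1466 / (0.9·0.1466 + 0.4·0.8534) ≈ 0.2788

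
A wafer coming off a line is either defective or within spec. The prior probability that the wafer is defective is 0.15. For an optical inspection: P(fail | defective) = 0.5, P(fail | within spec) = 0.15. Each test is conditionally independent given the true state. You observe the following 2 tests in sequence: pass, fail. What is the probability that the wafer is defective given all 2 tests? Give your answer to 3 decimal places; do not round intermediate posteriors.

After 'pass': P(defective) = 0.5·0.1500 / (0.5·0.1500 + 0.85·0.8500) ≈ 0.0940
After 'fail': P(defective) = 0.5·0.0940 / (0.5·0.0940 + 0.15·0.9060) ≈ 0.2571

0.257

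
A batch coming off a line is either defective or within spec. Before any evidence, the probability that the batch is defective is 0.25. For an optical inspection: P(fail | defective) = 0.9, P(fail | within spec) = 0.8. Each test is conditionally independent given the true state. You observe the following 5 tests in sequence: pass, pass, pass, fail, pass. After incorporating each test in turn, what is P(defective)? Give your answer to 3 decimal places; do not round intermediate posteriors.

0.023

After 'pass': P(defective) = 0.1·0.2500 / (0.1·0.2500 + 0.2·0.7500) ≈ 0.1429
After 'pass': P(defective) = 0.1·0.1429 / (0.1·0.1429 + 0.2·0.8571) ≈ 0.0769
After 'pass': P(defective) = 0.1·0.0769 / (0.1·0.0769 + 0.2·0.9231) ≈ 0.0400
After 'fail': P(defective) = 0.9·0.0400 / (0.9·0.0400 + 0.8·0.9600) ≈ 0.0448
After 'pass': P(defective) = 0.1·0.0448 / (0.1·0.0448 + 0.2·0.9552) ≈ 0.0229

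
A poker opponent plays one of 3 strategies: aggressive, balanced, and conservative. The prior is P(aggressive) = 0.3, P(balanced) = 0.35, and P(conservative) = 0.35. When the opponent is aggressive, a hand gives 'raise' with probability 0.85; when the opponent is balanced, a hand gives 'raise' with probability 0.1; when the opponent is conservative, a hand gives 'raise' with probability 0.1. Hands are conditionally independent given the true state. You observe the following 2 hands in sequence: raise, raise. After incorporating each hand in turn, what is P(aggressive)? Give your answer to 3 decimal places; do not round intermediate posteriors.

Each posterior becomes the prior for the next update.
After 'raise': normaliser = 0.85·0.3000 + 0.1·0.3500 + 0.1·0.3500; P(aggressive) ≈ 0.7846, P(balanced) ≈ 0.1077, P(conservative) ≈ 0.1077
After 'raise': normaliser = 0.85·0.7846 + 0.1·0.1077 + 0.1·0.1077; P(aggressive) ≈ 0.9687, P(balanced) ≈ 0.0156, P(conservative) ≈ 0.0156

0.969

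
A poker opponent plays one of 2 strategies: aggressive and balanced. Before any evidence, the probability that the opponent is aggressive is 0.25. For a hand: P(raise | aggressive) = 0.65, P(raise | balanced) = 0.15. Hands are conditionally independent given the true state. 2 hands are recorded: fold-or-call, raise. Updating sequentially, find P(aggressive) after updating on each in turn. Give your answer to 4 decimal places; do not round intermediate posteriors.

0.3730

Apply Bayes' rule sequentially, carrying P(aggressive) forward.
After 'fold-or-call': P(aggressive) = 0.35·0.2500 / (0.35·0.2500 + 0.85·0.7500) ≈ 0.1207
After 'raise': P(aggressive) = 0.65·0.1207 / (0.65·0.1207 + 0.15·0.8793) ≈ 0.3730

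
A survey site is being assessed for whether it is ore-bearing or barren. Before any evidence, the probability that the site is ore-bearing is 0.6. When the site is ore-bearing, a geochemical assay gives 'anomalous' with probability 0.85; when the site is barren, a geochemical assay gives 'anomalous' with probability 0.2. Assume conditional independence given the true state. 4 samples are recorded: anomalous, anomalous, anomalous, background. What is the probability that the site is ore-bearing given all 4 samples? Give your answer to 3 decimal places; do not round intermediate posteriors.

After 'anomalous': P(ore) = 0.85·0.6000 / (0.85·0.6000 + 0.2·0.4000) ≈ 0.8644
After 'anomalous': P(ore) = 0.85·0.8644 / (0.85·0.8644 + 0.2·0.1356) ≈ 0.9644
After 'anomalous': P(ore) = 0.85·0.9644 / (0.85·0.9644 + 0.2·0.0356) ≈ 0.9914
After 'background': P(ore) = 0.15·0.9914 / (0.15·0.9914 + 0.8·0.0086) ≈ 0.9557

0.956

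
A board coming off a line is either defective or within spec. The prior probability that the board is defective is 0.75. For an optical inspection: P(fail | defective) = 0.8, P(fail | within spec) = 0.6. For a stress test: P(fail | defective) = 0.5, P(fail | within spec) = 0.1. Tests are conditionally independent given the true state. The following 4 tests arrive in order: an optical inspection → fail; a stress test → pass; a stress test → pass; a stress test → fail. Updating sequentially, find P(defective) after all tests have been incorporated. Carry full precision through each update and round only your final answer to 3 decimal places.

After an optical inspection='fail': P(defective) = 0.8·0.7500 / (0.8·0.7500 + 0.6·0.2500) ≈ 0.8000
After a stress test='pass': P(defective) = 0.5·0.8000 / (0.5·0.8000 + 0.9·0.2000) ≈ 0.6897
After a stress test='pass': P(defective) = 0.5·0.6897 / (0.5·0.6897 + 0.9·0.3103) ≈ 0.5525
After a stress test='fail': P(defective) = 0.5·0.5525 / (0.5·0.5525 + 0.1·0.4475) ≈ 0.8606

0.861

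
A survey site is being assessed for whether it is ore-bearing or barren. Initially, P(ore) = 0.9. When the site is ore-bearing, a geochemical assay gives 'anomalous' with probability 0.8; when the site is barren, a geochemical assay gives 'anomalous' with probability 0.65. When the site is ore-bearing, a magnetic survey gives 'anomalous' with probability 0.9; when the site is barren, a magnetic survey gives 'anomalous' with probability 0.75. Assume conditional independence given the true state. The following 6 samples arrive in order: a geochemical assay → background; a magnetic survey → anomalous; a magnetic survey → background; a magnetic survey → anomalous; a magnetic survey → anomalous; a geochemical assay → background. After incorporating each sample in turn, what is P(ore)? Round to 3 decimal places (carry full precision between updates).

Each posterior becomes the prior for the next update.
After a geochemical assay='background': P(ore) = 0.2·0.9000 / (0.2·0.9000 + 0.35·0.1000) ≈ 0.8372
After a magnetic survey='anomalous': P(ore) = 0.9·0.8372 / (0.9·0.8372 + 0.75·0.1628) ≈ 0.8606
After a magnetic survey='background': P(ore) = 0.1·0.8606 / (0.1·0.8606 + 0.25·0.1394) ≈ 0.7117
After a magnetic survey='anomalous': P(ore) = 0.9·0.7117 / (0.9·0.7117 + 0.75·0.2883) ≈ 0.7476
After a magnetic survey='anomalous': P(ore) = 0.9·0.7476 / (0.9·0.7476 + 0.75·0.2524) ≈ 0.7804
After a geochemical assay='background': P(ore) = 0.2·0.7804 / (0.2·0.7804 + 0.35·0.2196) ≈ 0.6701

0.670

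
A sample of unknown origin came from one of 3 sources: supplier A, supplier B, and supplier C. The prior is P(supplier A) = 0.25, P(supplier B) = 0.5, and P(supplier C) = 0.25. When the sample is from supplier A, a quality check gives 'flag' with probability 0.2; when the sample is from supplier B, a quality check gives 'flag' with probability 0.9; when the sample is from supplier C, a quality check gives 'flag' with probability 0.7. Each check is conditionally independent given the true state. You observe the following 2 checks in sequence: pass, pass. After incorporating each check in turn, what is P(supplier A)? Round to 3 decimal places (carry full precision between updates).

After 'pass': normaliser = 0.8·0.2500 + 0.1·0.5000 + 0.3·0.2500; P(supplier A) ≈ 0.6154, P(supplier B) ≈ 0.1538, P(supplier C) ≈ 0.2308
After 'pass': normaliser = 0.8·0.6154 + 0.1·0.1538 + 0.3·0.2308; P(supplier A) ≈ 0.8533, P(supplier B) ≈ 0.0267, P(supplier C) ≈ 0.1200

0.853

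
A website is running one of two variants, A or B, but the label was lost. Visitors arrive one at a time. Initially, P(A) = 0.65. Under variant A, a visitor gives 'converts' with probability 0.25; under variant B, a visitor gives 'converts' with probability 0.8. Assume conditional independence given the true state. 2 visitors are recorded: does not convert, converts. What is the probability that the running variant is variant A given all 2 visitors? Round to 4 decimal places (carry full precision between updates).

0.6852

After 'does not convert': P(A) = 0.75·0.6500 / (0.75·0.6500 + 0.2·0.3500) ≈ 0.8744
After 'converts': P(A) = 0.25·0.8744 / (0.25·0.8744 + 0.8·0.1256) ≈ 0.6852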